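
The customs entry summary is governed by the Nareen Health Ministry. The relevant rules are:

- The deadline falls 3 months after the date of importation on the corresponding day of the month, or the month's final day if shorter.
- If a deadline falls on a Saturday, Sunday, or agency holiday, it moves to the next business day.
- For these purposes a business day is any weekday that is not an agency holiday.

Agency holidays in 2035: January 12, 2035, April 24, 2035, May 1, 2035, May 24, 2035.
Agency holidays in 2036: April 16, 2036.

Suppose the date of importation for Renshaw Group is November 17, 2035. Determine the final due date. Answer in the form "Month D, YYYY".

February 18, 2036

3 months from November 17, 2035 is February 17, 2036.
February 17, 2036 is a Sunday, so it moves to the next business day, February 18, 2036 (Monday).
Deadline: February 18, 2036.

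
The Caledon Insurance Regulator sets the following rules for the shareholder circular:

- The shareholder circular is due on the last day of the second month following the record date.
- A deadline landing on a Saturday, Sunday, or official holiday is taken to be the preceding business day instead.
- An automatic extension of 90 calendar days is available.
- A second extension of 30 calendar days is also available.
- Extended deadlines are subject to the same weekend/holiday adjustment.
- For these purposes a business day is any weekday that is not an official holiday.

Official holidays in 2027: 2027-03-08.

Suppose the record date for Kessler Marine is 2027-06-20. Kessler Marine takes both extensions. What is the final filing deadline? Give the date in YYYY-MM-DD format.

2 months after 2027-06-20 is August 2027; that month ends on 2027-08-31.
2027-08-31 is a Tuesday and not a listed holiday, so it stands.
The 90-calendar-day extension moves the deadline from 2027-08-31 to 2027-11-29.
2027-11-29 (Monday) is already a business day.
With the 30-day extension, 2027-11-29 becomes 2027-12-29.
2027-12-29 falls on a Wednesday, which is a business day, so no adjustment is needed.
Final deadline: 2027-12-29.

2027-12-29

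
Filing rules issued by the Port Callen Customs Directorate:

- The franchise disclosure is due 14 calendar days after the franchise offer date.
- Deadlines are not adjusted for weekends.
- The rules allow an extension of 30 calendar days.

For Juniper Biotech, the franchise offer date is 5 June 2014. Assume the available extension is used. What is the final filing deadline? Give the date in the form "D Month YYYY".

19 July 2014

From 5 June 2014, 14 calendar days later is 19 June 2014.
19 June 2014 falls on a Thursday. The rules make no weekend/holiday allowance, so it remains 19 June 2014.
Applying the 30-calendar-day extension: 19 June 2014 + 30 days = 19 July 2014.
No adjustment is made for weekends or holidays, so 19 July 2014 stands.
Deadline: 19 July 2014.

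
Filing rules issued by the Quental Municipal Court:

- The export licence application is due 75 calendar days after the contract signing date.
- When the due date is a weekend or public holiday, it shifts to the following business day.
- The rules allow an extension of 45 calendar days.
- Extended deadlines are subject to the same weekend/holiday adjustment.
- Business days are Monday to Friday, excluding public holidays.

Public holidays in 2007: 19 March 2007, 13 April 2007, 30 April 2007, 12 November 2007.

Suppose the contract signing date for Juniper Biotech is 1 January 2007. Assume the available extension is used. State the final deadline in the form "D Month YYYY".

Trigger date 1 January 2007 + 75 calendar days = 17 March 2007.
17 March 2007 is a Saturday, so it moves to the next business day, 20 March 2007 (Tuesday).
With the 45-day extension, 20 March 2007 becomes 4 May 2007.
Since 4 May 2007 is a Friday and not a holiday, the date is unchanged.
Final deadline: 4 May 2007.

4 May 2007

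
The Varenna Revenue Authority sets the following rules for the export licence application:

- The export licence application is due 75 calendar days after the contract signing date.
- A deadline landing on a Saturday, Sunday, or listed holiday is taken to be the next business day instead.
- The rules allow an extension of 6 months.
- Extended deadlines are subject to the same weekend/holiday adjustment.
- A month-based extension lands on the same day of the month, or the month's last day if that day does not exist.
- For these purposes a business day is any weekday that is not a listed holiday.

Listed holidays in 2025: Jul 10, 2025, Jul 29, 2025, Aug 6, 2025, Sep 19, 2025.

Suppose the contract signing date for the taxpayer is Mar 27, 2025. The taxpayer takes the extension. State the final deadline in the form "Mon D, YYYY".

Dec 10, 2025

Trigger date Mar 27, 2025 + 75 calendar days = Jun 10, 2025.
Jun 10, 2025 (Tuesday) is already a business day.
The 6 months extension carries Jun 10, 2025 to Dec 10, 2025.
Dec 10, 2025 falls on a Wednesday, which is a business day, so no adjustment is needed.
The final due date is Dec 10, 2025.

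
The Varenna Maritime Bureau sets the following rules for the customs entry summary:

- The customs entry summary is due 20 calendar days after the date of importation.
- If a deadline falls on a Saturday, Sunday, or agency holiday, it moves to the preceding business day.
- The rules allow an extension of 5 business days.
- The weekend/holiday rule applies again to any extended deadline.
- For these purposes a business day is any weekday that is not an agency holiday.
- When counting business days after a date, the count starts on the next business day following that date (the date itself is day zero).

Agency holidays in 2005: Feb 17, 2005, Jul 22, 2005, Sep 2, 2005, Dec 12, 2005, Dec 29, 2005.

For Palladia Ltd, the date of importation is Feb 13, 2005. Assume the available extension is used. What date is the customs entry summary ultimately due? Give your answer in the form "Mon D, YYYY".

Adding 20 calendar days to Feb 13, 2005 gives Mar 5, 2005.
Mar 5, 2005 falls on a Saturday. Rolling to the preceding business day gives Mar 4, 2005, a Friday.
The 5-business-day extension runs from Mar 4, 2005 to Mar 11, 2005.
Mar 11, 2005 (Friday) is already a business day.
Deadline: Mar 11, 2005.

Mar 11, 2005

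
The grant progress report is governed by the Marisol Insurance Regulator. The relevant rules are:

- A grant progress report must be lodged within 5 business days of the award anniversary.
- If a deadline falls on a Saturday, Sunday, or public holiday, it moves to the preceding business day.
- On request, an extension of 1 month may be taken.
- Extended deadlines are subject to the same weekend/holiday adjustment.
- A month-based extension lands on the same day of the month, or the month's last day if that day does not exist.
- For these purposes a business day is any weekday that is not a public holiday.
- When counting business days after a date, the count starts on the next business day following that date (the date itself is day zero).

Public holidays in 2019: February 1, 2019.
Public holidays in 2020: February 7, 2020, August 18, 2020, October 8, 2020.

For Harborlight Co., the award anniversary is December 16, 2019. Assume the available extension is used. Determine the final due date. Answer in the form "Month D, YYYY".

January 23, 2020

Counting 5 business days after December 16, 2019 (skipping weekends and listed holidays) reaches December 23, 2019.
Since December 23, 2019 is a Monday and not a holiday, the date is unchanged.
Applying the 1 month extension: 1 month after December 23, 2019 is January 23, 2020.
January 23, 2020 falls on a Thursday, which is a business day, so no adjustment is needed.
The final due date is January 23, 2020.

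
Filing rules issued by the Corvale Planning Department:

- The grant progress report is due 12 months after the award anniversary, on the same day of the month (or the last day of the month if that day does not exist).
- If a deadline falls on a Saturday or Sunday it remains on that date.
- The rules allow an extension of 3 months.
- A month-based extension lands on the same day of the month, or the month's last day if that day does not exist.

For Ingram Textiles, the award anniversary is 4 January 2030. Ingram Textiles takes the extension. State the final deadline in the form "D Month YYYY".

Moving 12 months forward from 4 January 2030 on the corresponding day gives 4 January 2031.
No adjustment is made for weekends or holidays, so 4 January 2031 stands.
Applying the 3 months extension: 3 months after 4 January 2031 is 4 April 2031.
No adjustment is made for weekends or holidays, so 4 April 2031 stands.
Final deadline: 4 April 2031.

4 April 2031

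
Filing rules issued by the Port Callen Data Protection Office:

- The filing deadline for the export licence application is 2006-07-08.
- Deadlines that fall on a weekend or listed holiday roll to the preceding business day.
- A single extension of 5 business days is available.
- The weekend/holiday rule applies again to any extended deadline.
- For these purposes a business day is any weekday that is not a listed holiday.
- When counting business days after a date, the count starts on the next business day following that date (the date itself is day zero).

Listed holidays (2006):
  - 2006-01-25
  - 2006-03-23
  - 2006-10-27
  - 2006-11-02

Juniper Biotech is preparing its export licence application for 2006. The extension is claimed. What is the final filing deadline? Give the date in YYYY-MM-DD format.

Start from the fixed due date, 2006-07-08.
Because 2006-07-08 is a Saturday, the deadline becomes 2006-07-07 (Friday).
Counting 5 further business days from 2006-07-07 reaches 2006-07-14.
2006-07-14 is a Friday and not a listed holiday, so it stands.
Deadline: 2006-07-14.

2006-07-14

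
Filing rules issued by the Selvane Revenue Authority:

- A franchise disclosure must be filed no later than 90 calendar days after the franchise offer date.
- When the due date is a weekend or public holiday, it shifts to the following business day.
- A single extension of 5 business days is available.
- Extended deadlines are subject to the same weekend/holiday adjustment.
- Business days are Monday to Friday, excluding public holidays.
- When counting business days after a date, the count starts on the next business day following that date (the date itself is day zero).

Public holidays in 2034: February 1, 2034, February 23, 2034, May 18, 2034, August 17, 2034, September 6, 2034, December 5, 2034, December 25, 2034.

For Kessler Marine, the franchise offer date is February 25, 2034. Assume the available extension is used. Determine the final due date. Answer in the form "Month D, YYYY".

90 calendar days after February 25, 2034 is May 26, 2034.
May 26, 2034 is a Friday and not a listed holiday, so it stands.
Applying the 5-business-day extension: 5 business days after May 26, 2034 is June 2, 2034.
June 2, 2034 is a Friday and not a listed holiday, so it stands.
The final due date is June 2, 2034.

June 2, 2034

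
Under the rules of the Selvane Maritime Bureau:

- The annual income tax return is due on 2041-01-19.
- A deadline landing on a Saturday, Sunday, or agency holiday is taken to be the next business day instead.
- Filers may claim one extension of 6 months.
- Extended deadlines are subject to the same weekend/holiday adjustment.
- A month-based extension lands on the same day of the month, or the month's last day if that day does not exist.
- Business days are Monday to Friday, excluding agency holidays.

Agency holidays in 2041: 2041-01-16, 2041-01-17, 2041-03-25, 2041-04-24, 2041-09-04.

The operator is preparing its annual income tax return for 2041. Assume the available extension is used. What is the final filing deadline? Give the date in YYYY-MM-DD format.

2041-07-22

Start from the fixed due date, 2041-01-19.
Because 2041-01-19 is a Saturday, the deadline becomes 2041-01-21 (Monday).
Add 6 months to 2041-01-21: 2041-07-21.
2041-07-21 is a Sunday, so it moves to the next business day, 2041-07-22 (Monday).
So the filing is due 2041-07-22.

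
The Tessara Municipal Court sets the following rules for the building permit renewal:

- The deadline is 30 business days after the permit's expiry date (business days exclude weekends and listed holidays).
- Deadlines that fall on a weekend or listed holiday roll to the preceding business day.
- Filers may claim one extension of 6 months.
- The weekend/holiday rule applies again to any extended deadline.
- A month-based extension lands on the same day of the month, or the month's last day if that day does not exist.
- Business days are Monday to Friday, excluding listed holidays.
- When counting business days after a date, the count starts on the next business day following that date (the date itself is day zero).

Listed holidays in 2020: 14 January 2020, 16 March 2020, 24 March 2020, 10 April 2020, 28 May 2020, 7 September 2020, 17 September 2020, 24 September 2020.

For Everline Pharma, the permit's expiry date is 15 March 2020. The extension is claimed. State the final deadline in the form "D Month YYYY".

29 October 2020

Counting 30 business days after 15 March 2020 (skipping weekends and listed holidays) reaches 29 April 2020.
29 April 2020 is a Wednesday and not a listed holiday, so it stands.
The 6 months extension carries 29 April 2020 to 29 October 2020.
29 October 2020 (Thursday) is already a business day.
Deadline: 29 October 2020.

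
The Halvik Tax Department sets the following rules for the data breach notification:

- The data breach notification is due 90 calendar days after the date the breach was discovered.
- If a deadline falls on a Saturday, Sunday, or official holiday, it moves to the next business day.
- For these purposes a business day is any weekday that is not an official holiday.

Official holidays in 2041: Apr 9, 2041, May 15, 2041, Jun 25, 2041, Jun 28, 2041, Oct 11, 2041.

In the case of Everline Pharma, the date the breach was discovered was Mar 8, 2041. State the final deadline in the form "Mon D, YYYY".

From Mar 8, 2041, 90 calendar days later is Jun 6, 2041.
Jun 6, 2041 (Thursday) is already a business day.
So the filing is due Jun 6, 2041.

Jun 6, 2041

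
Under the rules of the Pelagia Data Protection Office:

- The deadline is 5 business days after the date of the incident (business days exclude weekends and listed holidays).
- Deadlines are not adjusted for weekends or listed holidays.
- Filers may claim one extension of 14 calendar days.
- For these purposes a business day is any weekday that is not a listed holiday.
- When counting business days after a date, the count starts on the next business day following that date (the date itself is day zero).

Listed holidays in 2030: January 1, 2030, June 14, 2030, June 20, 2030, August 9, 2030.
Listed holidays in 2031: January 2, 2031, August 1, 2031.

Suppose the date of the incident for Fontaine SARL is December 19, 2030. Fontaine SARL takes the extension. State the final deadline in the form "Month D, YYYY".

Starting the day after December 19, 2030 and counting 5 business days lands on December 26, 2030.
December 26, 2030 is a Thursday; no weekend or holiday adjustment applies.
With the 14-day extension, December 26, 2030 becomes January 9, 2031.
No adjustment is made for weekends or holidays, so January 9, 2031 stands.
So the filing is due January 9, 2031.

January 9, 2031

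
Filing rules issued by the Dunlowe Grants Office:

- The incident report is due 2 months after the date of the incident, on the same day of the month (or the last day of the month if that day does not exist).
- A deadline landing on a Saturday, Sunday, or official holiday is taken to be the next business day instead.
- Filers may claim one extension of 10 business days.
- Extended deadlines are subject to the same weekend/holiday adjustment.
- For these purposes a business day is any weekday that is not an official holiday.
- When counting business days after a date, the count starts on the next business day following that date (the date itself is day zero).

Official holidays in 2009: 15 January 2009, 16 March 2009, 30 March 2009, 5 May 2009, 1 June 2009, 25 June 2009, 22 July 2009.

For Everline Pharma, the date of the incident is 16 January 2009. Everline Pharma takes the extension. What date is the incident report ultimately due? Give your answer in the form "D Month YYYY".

2 months from 16 January 2009 is 16 March 2009.
16 March 2009 is a listed holiday, so it moves to the next business day, 17 March 2009 (Tuesday).
Applying the 10-business-day extension: 10 business days after 17 March 2009 is 1 April 2009.
1 April 2009 (Wednesday) is already a business day.
Deadline: 1 April 2009.

1 April 2009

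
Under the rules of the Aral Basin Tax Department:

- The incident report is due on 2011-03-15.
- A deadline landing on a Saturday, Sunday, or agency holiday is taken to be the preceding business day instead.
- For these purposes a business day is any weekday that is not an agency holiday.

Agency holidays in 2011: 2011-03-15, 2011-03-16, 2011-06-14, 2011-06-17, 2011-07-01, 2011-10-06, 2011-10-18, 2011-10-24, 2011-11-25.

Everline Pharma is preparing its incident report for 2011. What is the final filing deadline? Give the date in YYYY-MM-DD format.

2011-03-14

The statutory due date is 2011-03-15.
2011-03-15 falls on a listed holiday. Rolling to the preceding business day gives 2011-03-14, a Monday.
The final due date is 2011-03-14.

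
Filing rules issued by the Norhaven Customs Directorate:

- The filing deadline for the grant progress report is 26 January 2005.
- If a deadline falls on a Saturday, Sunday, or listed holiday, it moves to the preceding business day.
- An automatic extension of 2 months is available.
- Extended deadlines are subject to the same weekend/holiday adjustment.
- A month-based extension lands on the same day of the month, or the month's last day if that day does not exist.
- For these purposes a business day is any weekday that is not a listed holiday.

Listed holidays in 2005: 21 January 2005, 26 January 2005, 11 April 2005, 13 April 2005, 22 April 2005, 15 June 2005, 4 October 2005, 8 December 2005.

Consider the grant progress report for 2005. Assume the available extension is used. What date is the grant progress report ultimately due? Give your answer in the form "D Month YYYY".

The stated deadline is 26 January 2005.
26 January 2005 falls on a listed holiday. Rolling to the preceding business day gives 25 January 2005, a Tuesday.
Applying the 2 months extension: 2 months after 25 January 2005 is 25 March 2005.
25 March 2005 falls on a Friday, which is a business day, so no adjustment is needed.
So the filing is due 25 March 2005.

25 March 2005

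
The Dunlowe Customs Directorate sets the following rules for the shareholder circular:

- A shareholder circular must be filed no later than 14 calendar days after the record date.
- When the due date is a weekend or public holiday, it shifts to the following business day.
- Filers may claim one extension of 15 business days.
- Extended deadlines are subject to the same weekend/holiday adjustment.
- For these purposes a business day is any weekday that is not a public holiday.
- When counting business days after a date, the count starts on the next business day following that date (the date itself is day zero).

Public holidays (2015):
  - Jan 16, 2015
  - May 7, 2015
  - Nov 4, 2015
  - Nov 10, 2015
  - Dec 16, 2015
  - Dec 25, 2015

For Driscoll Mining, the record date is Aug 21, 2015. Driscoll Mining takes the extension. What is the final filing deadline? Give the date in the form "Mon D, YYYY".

From Aug 21, 2015, 14 calendar days later is Sep 4, 2015.
Since Sep 4, 2015 is a Friday and not a holiday, the date is unchanged.
The 15-business-day extension runs from Sep 4, 2015 to Sep 25, 2015.
Since Sep 25, 2015 is a Friday and not a holiday, the date is unchanged.
Deadline: Sep 25, 2015.

Sep 25, 2015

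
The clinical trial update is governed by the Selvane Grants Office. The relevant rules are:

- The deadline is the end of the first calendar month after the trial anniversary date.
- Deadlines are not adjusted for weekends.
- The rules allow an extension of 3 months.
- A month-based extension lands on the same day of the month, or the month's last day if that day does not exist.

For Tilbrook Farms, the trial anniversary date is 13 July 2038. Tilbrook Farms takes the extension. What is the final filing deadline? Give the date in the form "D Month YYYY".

The first month after 13 July 2038 is August 2038, whose last day is 31 August 2038.
31 August 2038 is a Tuesday; no weekend or holiday adjustment applies.
The 3 months extension carries 31 August 2038 to 30 November 2038 (day 31 does not exist in November, so the month's last day is used).
30 November 2038 falls on a Tuesday. The rules make no weekend/holiday allowance, so it remains 30 November 2038.
Deadline: 30 November 2038.

30 November 2038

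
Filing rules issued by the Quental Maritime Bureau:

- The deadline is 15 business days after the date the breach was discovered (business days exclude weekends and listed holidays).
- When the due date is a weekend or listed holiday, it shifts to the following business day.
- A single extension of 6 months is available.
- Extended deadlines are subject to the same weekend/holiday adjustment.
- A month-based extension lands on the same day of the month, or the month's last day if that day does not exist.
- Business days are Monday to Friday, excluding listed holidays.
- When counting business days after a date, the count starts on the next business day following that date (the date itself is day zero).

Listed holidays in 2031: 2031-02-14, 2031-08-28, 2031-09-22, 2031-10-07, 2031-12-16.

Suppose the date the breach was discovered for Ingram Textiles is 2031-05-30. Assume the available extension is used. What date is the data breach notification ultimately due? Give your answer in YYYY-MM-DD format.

2031-12-22

Counting 15 business days after 2031-05-30 (skipping weekends and listed holidays) reaches 2031-06-20.
2031-06-20 is a Friday and not a listed holiday, so it stands.
The 6 months extension carries 2031-06-20 to 2031-12-20.
Because 2031-12-20 is a Saturday, the deadline becomes 2031-12-22 (Monday).
So the filing is due 2031-12-22.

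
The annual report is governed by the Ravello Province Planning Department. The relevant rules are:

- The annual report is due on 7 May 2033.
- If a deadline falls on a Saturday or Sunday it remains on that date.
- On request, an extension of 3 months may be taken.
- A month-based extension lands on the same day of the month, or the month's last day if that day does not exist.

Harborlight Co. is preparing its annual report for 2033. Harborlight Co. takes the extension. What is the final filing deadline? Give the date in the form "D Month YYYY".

The stated deadline is 7 May 2033.
7 May 2033 falls on a Saturday. The rules make no weekend/holiday allowance, so it remains 7 May 2033.
The 3 months extension carries 7 May 2033 to 7 August 2033.
7 August 2033 is a Sunday; no weekend or holiday adjustment applies.
The final due date is 7 August 2033.

7 August 2033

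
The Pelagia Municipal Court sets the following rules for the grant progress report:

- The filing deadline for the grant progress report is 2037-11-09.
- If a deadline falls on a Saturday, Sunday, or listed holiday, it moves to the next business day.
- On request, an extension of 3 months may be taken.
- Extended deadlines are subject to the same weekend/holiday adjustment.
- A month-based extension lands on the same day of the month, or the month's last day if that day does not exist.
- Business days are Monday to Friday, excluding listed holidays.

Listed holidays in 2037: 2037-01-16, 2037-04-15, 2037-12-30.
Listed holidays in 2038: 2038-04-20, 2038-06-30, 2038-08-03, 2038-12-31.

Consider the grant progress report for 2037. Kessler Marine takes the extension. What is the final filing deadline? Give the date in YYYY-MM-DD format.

Start from the fixed due date, 2037-11-09.
2037-11-09 is a Monday and not a listed holiday, so it stands.
The 3 months extension carries 2037-11-09 to 2038-02-09.
2038-02-09 (Tuesday) is already a business day.
The final due date is 2038-02-09.

2038-02-09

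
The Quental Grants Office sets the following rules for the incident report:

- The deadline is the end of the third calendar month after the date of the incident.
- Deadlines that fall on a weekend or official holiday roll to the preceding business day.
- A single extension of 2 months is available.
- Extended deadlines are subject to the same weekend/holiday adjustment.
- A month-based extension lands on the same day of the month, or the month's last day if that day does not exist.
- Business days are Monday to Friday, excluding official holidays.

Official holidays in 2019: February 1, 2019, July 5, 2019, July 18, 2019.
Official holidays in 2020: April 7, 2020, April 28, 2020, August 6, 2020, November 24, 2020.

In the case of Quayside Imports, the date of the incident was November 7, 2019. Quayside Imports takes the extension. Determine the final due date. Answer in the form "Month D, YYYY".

April 27, 2020

The third month after November 7, 2019 is February 2020, whose last day is February 29, 2020.
February 29, 2020 falls on a Saturday. Rolling to the preceding business day gives February 28, 2020, a Friday.
The 2 months extension carries February 28, 2020 to April 28, 2020.
April 28, 2020 falls on a listed holiday. Rolling to the preceding business day gives April 27, 2020, a Monday.
So the filing is due April 27, 2020.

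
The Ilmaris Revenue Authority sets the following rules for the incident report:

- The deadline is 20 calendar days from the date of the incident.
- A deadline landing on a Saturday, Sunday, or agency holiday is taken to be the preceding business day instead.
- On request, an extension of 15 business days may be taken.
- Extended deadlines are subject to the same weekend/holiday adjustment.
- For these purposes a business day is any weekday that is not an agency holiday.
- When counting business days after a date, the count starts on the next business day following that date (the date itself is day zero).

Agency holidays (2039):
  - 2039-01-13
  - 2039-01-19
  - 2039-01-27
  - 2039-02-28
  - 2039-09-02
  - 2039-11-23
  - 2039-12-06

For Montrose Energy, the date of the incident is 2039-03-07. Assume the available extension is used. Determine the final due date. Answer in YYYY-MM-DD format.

Trigger date 2039-03-07 + 20 calendar days = 2039-03-27.
2039-03-27 falls on a Sunday. Rolling to the preceding business day gives 2039-03-25, a Friday.
The 15-business-day extension runs from 2039-03-25 to 2039-04-15.
2039-04-15 (Friday) is already a business day.
The final due date is 2039-04-15.

2039-04-15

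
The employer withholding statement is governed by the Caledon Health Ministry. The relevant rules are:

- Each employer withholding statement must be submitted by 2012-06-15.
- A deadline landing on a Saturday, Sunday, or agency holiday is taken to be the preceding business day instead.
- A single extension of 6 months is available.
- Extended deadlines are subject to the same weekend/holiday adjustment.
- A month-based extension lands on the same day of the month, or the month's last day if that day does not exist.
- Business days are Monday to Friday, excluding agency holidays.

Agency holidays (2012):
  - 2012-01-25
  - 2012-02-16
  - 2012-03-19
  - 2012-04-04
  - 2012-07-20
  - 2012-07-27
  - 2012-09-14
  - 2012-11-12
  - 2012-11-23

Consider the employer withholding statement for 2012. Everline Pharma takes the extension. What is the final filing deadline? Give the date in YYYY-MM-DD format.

2012-12-14

The stated deadline is 2012-06-15.
2012-06-15 is a Friday and not a listed holiday, so it stands.
Applying the 6 months extension: 6 months after 2012-06-15 is 2012-12-15.
2012-12-15 falls on a Saturday. Rolling to the preceding business day gives 2012-12-14, a Friday.
Final deadline: 2012-12-14.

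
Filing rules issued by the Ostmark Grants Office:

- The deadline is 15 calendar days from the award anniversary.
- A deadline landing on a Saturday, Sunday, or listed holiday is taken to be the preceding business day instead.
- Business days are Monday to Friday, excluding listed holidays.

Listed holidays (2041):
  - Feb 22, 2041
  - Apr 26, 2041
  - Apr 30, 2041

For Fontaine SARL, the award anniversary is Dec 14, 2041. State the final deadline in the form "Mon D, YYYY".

Dec 27, 2041

Trigger date Dec 14, 2041 + 15 calendar days = Dec 29, 2041.
Dec 29, 2041 is a Sunday, so it moves to the preceding business day, Dec 27, 2041 (Friday).
Final deadline: Dec 27, 2041.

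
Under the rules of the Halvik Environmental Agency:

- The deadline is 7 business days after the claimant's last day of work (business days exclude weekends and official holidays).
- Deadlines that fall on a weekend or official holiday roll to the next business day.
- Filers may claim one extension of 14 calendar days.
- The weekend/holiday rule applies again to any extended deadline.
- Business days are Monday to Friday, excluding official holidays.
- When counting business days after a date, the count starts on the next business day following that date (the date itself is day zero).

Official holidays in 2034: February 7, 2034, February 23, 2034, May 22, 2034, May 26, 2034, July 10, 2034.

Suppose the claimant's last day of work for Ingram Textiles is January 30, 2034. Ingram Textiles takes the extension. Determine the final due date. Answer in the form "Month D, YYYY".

7 business days after January 30, 2034, excluding weekends and holidays, is February 9, 2034.
Since February 9, 2034 is a Thursday and not a holiday, the date is unchanged.
Add the 14 calendar-day extension to February 9, 2034: February 23, 2034.
February 23, 2034 is a listed holiday; the next business day is February 24, 2034 (Friday).
Final deadline: February 24, 2034.

February 24, 2034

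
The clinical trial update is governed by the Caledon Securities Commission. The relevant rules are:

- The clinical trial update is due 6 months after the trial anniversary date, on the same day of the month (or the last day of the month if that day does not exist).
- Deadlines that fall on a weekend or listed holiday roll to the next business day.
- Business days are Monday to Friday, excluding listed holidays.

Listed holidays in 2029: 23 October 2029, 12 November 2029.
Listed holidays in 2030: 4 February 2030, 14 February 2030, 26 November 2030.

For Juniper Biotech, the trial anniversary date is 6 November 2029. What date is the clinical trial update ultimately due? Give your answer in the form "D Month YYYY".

Moving 6 months forward from 6 November 2029 on the corresponding day gives 6 May 2030.
Since 6 May 2030 is a Monday and not a holiday, the date is unchanged.
The final due date is 6 May 2030.

6 May 2030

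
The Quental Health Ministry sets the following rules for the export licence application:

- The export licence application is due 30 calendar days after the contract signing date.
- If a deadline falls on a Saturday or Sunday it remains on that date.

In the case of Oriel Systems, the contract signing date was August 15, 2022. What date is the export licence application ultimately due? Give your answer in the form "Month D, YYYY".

September 14, 2022

Trigger date August 15, 2022 + 30 calendar days = September 14, 2022.
September 14, 2022 is a Wednesday; no weekend or holiday adjustment applies.
The final due date is September 14, 2022.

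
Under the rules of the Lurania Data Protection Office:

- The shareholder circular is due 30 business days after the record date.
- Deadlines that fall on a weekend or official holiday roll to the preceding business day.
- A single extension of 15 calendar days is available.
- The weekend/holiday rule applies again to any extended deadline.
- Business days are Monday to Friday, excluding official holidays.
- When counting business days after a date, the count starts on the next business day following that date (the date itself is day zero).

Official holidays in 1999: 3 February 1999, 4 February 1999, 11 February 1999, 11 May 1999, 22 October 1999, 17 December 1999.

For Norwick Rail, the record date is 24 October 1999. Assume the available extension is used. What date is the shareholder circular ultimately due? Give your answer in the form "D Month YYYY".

Counting 30 business days after 24 October 1999 (skipping weekends and listed holidays) reaches 3 December 1999.
3 December 1999 (Friday) is already a business day.
With the 15-day extension, 3 December 1999 becomes 18 December 1999.
18 December 1999 is a Saturday, so it moves to the preceding business day, 16 December 1999 (Thursday).
Deadline: 16 December 1999.

16 December 1999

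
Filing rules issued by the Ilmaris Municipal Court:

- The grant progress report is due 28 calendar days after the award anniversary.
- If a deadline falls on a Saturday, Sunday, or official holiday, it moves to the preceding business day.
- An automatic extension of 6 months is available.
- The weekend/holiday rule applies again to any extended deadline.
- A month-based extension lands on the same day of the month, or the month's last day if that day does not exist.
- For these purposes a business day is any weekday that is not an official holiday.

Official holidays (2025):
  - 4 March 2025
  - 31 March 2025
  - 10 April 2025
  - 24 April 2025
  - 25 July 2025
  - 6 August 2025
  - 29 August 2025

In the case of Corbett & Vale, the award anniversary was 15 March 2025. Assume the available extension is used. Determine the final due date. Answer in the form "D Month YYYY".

10 October 2025

Adding 28 calendar days to 15 March 2025 gives 12 April 2025.
12 April 2025 falls on a Saturday. Rolling to the preceding business day gives 11 April 2025, a Friday.
Applying the 6 months extension: 6 months after 11 April 2025 is 11 October 2025.
11 October 2025 falls on a Saturday. Rolling to the preceding business day gives 10 October 2025, a Friday.
Final deadline: 10 October 2025.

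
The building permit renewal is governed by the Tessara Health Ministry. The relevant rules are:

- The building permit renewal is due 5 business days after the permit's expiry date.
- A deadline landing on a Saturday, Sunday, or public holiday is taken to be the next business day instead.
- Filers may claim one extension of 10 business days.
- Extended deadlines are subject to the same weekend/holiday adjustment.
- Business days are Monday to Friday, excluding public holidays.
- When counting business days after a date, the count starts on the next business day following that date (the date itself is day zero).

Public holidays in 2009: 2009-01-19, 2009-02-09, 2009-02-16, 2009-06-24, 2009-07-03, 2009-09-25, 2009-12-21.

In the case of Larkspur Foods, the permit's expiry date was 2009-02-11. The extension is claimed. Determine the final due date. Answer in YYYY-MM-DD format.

2009-03-05

Starting the day after 2009-02-11 and counting 5 business days lands on 2009-02-19.
2009-02-19 falls on a Thursday, which is a business day, so no adjustment is needed.
The 10-business-day extension runs from 2009-02-19 to 2009-03-05.
2009-03-05 falls on a Thursday, which is a business day, so no adjustment is needed.
The final due date is 2009-03-05.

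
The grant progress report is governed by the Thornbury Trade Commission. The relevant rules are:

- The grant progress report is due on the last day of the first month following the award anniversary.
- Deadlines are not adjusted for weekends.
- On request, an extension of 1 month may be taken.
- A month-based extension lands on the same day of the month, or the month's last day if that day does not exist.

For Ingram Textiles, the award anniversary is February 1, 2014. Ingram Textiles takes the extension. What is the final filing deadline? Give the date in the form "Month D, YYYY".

The first month after February 1, 2014 is March 2014, whose last day is March 31, 2014.
No adjustment is made for weekends or holidays, so March 31, 2014 stands.
Add 1 month to March 31, 2014: April 30, 2014 (day 31 does not exist in April, so the month's last day is used).
April 30, 2014 is a Wednesday; no weekend or holiday adjustment applies.
Deadline: April 30, 2014.

April 30, 2014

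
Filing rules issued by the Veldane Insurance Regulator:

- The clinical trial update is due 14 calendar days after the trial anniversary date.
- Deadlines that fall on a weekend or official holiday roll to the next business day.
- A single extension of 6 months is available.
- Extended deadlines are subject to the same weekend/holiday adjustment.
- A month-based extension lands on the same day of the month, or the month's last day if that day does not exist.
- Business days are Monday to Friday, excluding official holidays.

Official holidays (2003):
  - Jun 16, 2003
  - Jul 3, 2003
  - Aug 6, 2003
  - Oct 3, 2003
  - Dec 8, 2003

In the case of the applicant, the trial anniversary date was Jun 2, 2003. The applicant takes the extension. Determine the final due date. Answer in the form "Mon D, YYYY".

From Jun 2, 2003, 14 calendar days later is Jun 16, 2003.
Because Jun 16, 2003 is a listed holiday, the deadline becomes Jun 17, 2003 (Tuesday).
Applying the 6 months extension: 6 months after Jun 17, 2003 is Dec 17, 2003.
Dec 17, 2003 is a Wednesday and not a listed holiday, so it stands.
Deadline: Dec 17, 2003.

Dec 17, 2003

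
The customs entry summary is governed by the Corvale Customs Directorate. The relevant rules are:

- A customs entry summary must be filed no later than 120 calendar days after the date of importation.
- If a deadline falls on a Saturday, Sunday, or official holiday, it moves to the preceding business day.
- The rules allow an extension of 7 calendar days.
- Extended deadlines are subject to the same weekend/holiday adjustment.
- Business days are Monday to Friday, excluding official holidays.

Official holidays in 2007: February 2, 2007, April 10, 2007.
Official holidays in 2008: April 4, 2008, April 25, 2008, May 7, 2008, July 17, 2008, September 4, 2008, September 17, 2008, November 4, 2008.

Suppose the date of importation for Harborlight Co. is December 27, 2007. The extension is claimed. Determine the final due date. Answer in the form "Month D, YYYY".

May 1, 2008

From December 27, 2007, 120 calendar days later is April 25, 2008.
April 25, 2008 is a listed holiday; the preceding business day is April 24, 2008 (Thursday).
With the 7-day extension, April 24, 2008 becomes May 1, 2008.
May 1, 2008 falls on a Thursday, which is a business day, so no adjustment is needed.
The final due date is May 1, 2008.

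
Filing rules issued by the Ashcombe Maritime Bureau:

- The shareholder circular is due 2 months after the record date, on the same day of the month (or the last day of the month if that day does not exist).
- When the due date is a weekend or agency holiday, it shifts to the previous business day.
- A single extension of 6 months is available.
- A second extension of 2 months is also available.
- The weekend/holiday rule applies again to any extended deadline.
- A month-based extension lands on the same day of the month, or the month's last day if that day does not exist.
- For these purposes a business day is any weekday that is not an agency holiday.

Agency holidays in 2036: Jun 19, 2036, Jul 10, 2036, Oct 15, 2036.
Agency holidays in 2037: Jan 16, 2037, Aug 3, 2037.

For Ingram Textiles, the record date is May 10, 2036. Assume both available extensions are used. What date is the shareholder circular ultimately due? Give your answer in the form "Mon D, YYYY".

Moving 2 months forward from May 10, 2036 on the corresponding day gives Jul 10, 2036.
Jul 10, 2036 is a listed holiday; the preceding business day is Jul 9, 2036 (Wednesday).
The 6 months extension carries Jul 9, 2036 to Jan 9, 2037.
Jan 9, 2037 falls on a Friday, which is a business day, so no adjustment is needed.
Add 2 months to Jan 9, 2037: Mar 9, 2037.
Mar 9, 2037 falls on a Monday, which is a business day, so no adjustment is needed.
Deadline: Mar 9, 2037.

Mar 9, 2037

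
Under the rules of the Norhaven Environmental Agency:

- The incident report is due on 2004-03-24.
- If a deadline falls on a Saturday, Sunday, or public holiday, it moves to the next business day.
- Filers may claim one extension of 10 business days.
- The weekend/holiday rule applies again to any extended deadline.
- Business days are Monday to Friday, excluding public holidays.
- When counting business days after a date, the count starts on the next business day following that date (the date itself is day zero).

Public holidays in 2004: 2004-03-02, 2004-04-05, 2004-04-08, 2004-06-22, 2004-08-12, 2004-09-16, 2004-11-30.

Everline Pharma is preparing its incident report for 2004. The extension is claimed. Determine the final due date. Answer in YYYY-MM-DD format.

Start from the fixed due date, 2004-03-24.
2004-03-24 falls on a Wednesday, which is a business day, so no adjustment is needed.
Applying the 10-business-day extension: 10 business days after 2004-03-24 is 2004-04-09.
2004-04-09 falls on a Friday, which is a business day, so no adjustment is needed.
Deadline: 2004-04-09.

2004-04-09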